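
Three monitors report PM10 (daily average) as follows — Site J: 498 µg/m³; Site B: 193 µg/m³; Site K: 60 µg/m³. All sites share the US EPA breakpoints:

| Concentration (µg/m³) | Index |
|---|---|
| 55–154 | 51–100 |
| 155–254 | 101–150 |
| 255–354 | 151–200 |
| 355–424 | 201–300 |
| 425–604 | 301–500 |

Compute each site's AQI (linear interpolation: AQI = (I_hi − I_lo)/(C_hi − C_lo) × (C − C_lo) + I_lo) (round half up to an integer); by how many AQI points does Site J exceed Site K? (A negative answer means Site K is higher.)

329

Site J: row 425–604 (AQI 301–500). (500−301)·(498−425)/(604−425) + 301 = 199·73/179 + 301 ≈ 382.16 → 382.
Site B 193: bracket 155–254 → index 101–150; slope 49/99, offset 38.
AQI = 101 + 49/99·38 ≈ 119.81 ⇒ 120.
Site K: row 55–154 (AQI 51–100). (100−51)·(60−55)/(154−55) + 51 = 49·5/99 + 51 ≈ 53.47 → 53.
AQIs: Site J=382, Site B=120, Site K=53. Site J (382) − Site K (53) = 329.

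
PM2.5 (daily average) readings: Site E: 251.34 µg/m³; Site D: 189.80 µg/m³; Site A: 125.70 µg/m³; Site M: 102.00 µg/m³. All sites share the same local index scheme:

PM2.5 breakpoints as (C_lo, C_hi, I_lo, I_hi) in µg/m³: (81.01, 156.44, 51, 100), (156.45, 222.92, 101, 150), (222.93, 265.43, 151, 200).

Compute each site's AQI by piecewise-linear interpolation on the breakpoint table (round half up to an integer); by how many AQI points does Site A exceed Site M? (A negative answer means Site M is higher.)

Site E: row 222.93–265.43 (AQI 151–200). (200−151)·(251.34−222.93)/(265.43−222.93) + 151 = 49·28.41/42.50 + 151 ≈ 183.76 → 184.
Site D: row 156.45–222.92 (AQI 101–150). (150−101)·(189.80−156.45)/(222.92−156.45) + 101 = 49·33.35/66.47 + 101 ≈ 125.58 → 126.
Site A: row 81.01–156.44 (AQI 51–100). (100−51)·(125.70−81.01)/(156.44−81.01) + 51 = 49·44.69/75.43 + 51 ≈ 80.03 → 80.
Site M 102.00: bracket 81.01–156.44 → index 51–100; slope 49/75.43, offset 20.99.
AQI = 51 + 49/75.43·20.99 ≈ 64.64 ⇒ 65.
AQIs: Site E=184, Site D=126, Site A=80, Site M=65. Site A (80) − Site M (65) = 15.

15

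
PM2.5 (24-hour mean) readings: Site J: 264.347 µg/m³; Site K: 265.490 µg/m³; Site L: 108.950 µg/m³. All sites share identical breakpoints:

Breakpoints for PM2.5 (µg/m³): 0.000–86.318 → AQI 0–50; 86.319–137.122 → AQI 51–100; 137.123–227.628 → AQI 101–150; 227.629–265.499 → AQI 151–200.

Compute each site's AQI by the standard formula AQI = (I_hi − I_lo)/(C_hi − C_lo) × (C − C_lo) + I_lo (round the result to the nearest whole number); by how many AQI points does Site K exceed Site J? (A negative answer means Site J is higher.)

Site J: 264.347 ∈ [227.629, 265.499] ↔ index [151, 200].
151 + (264.347−227.629)·(200−151)/(265.499−227.629) = 151 + 36.718·49/37.870 ≈ 198.51, so AQI = 199.
Site K: 265.490 ∈ [227.629, 265.499] ↔ index [151, 200].
151 + (265.490−227.629)·(200−151)/(265.499−227.629) = 151 + 37.861·49/37.870 ≈ 199.99, so AQI = 200.
Site L 108.950: bracket 86.319–137.122 → index 51–100; slope 49/50.803, offset 22.631.
AQI = 51 + 49/50.803·22.631 ≈ 72.83 ⇒ 73.
AQIs: Site J=199, Site K=200, Site L=73. Site K (200) − Site J (199) = 1.

1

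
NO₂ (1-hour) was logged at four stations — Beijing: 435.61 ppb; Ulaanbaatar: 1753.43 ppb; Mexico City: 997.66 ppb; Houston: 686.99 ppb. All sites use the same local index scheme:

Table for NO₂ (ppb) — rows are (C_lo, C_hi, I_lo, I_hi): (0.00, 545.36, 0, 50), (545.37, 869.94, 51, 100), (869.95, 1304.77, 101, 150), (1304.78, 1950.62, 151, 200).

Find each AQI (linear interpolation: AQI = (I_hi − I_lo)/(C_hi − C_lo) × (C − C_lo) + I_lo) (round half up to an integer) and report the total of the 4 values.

412

Beijing: 435.61 lies in 0.00–545.36, so I_lo=0, I_hi=50, C_lo=0.00, C_hi=545.36.
(50−0)/(545.36−0.00) × (435.61−0.00) + 0 = 50/545.36 × 435.61 + 0 ≈ 39.94 → 40.
Ulaanbaatar 1753.43: bracket 1304.78–1950.62 → index 151–200; slope 49/645.84, offset 448.65.
AQI = 151 + 49/645.84·448.65 ≈ 185.04 ⇒ 185.
Mexico City: row 869.95–1304.77 (AQI 101–150). (150−101)·(997.66−869.95)/(1304.77−869.95) + 101 = 49·127.71/434.82 + 101 ≈ 115.39 → 115.
Houston 686.99: bracket 545.37–869.94 → index 51–100; slope 49/324.57, offset 141.62.
AQI = 51 + 49/324.57·141.62 ≈ 72.38 ⇒ 72.
AQIs: Beijing=40, Ulaanbaatar=185, Mexico City=115, Houston=72. Sum = 40 + 185 + 115 + 72 = 412.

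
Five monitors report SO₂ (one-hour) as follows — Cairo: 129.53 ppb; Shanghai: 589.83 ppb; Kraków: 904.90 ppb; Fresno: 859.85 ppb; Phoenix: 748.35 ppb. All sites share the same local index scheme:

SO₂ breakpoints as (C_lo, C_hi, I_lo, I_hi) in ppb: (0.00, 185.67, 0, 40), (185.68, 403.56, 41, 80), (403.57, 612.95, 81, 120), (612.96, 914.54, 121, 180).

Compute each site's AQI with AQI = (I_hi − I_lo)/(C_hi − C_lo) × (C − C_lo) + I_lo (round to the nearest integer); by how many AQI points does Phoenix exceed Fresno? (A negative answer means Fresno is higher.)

-22

Cairo: 129.53 ∈ [0.00, 185.67] ↔ index [0, 40].
0 + (129.53−0.00)·(40−0)/(185.67−0.00) = 0 + 129.53·40/185.67 ≈ 27.91, so AQI = 28.
Shanghai: row 403.57–612.95 (AQI 81–120). (120−81)·(589.83−403.57)/(612.95−403.57) + 81 = 39·186.26/209.38 + 81 ≈ 115.69 → 116.
Kraków: 904.90 lies in 612.96–914.54, so I_lo=121, I_hi=180, C_lo=612.96, C_hi=914.54.
(180−121)/(914.54−612.96) × (904.90−612.96) + 121 = 59/301.58 × 291.94 + 121 ≈ 178.11 → 178.
Fresno: row 612.96–914.54 (AQI 121–180). (180−121)·(859.85−612.96)/(914.54−612.96) + 121 = 59·246.89/301.58 + 121 ≈ 169.30 → 169.
Phoenix: row 612.96–914.54 (AQI 121–180). (180−121)·(748.35−612.96)/(914.54−612.96) + 121 = 59·135.39/301.58 + 121 ≈ 147.49 → 147.
AQIs: Cairo=28, Shanghai=116, Kraków=178, Fresno=169, Phoenix=147. Phoenix (147) − Fresno (169) = -22.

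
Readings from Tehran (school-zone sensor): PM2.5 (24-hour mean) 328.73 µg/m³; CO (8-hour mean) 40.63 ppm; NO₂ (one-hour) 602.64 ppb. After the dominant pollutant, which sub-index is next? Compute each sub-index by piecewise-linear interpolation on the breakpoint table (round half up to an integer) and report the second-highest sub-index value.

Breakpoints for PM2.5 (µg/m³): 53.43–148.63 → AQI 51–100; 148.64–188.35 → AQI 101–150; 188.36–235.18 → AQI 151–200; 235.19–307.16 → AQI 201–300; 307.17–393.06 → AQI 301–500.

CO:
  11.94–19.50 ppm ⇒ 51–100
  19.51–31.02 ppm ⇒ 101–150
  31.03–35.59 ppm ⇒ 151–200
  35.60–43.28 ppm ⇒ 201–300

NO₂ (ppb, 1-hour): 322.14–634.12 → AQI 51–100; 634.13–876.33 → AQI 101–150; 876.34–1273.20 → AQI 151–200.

266

PM2.5: 328.73 lies in 307.17–393.06, so I_lo=301, I_hi=500, C_lo=307.17, C_hi=393.06.
(500−301)/(393.06−307.17) × (328.73−307.17) + 301 = 199/85.89 × 21.56 + 301 ≈ 350.95 → 351.
CO: 40.63 lies in 35.60–43.28, so I_lo=201, I_hi=300, C_lo=35.60, C_hi=43.28.
(300−201)/(43.28−35.60) × (40.63−35.60) + 201 = 99/7.68 × 5.03 + 201 ≈ 265.84 → 266.
NO₂ 602.64: bracket 322.14–634.12 → index 51–100; slope 49/311.98, offset 280.50.
AQI = 51 + 49/311.98·280.50 ≈ 95.06 ⇒ 95.
Sub-indices: PM2.5→351, CO→266, NO₂→95. Ranked high→low: 351, 266, 95. Second-highest sub-index = 266.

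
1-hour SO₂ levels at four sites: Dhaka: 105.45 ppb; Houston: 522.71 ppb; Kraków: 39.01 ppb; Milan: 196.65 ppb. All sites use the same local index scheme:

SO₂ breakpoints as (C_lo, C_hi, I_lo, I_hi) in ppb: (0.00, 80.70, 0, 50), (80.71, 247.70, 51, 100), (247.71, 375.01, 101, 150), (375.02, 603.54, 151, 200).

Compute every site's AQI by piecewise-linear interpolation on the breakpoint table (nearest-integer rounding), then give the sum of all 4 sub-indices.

Dhaka: 105.45 lies in 80.71–247.70, so I_lo=51, I_hi=100, C_lo=80.71, C_hi=247.70.
(100−51)/(247.70−80.71) × (105.45−80.71) + 51 = 49/166.99 × 24.74 + 51 ≈ 58.26 → 58.
Houston: 522.71 lies in 375.02–603.54, so I_lo=151, I_hi=200, C_lo=375.02, C_hi=603.54.
(200−151)/(603.54−375.02) × (522.71−375.02) + 151 = 49/228.52 × 147.69 + 151 ≈ 182.67 → 183.
Kraków 39.01: bracket 0.00–80.70 → index 0–50; slope 50/80.70, offset 39.01.
AQI = 0 + 50/80.70·39.01 ≈ 24.17 ⇒ 24.
Milan 196.65: bracket 80.71–247.70 → index 51–100; slope 49/166.99, offset 115.94.
AQI = 51 + 49/166.99·115.94 ≈ 85.02 ⇒ 85.
AQIs: Dhaka=58, Houston=183, Kraków=24, Milan=85. Sum = 58 + 183 + 24 + 85 = 350.

350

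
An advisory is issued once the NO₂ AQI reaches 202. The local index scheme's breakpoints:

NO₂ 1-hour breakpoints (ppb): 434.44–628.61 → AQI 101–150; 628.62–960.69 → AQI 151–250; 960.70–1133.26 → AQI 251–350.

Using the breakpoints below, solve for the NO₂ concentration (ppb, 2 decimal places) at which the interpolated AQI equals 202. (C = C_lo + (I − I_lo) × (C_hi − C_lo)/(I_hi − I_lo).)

799.69

AQI 202 lies in the 151–250 band, which corresponds to 628.62–960.69 ppb.
C = 628.62 + (202−151)×(960.69−628.62)/(250−151) = 628.62 + 51×332.07/99 ≈ 799.6864 ppb → 799.69 ppb to 2 dp.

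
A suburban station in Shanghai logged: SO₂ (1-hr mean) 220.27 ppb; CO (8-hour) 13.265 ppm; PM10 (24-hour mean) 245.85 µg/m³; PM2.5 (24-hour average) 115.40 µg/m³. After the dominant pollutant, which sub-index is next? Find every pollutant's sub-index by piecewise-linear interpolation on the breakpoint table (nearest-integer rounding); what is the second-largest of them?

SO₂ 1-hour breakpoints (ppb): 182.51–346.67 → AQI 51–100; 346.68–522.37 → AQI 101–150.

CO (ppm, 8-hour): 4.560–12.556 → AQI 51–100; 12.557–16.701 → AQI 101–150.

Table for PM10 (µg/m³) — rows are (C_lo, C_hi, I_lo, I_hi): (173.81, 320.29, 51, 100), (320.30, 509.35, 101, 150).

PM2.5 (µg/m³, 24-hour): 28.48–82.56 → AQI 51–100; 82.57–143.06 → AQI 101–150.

SO₂: 220.27 lies in 182.51–346.67, so I_lo=51, I_hi=100, C_lo=182.51, C_hi=346.67.
(100−51)/(346.67−182.51) × (220.27−182.51) + 51 = 49/164.16 × 37.76 + 51 ≈ 62.27 → 62.
CO: 13.265 lies in 12.557–16.701, so I_lo=101, I_hi=150, C_lo=12.557, C_hi=16.701.
(150−101)/(16.701−12.557) × (13.265−12.557) + 101 = 49/4.144 × 0.708 + 101 ≈ 109.37 → 109.
PM10: 245.85 lies in 173.81–320.29, so I_lo=51, I_hi=100, C_lo=173.81, C_hi=320.29.
(100−51)/(320.29−173.81) × (245.85−173.81) + 51 = 49/146.48 × 72.04 + 51 ≈ 75.10 → 75.
PM2.5: 115.40 ∈ [82.57, 143.06] ↔ index [101, 150].
101 + (115.40−82.57)·(150−101)/(143.06−82.57) = 101 + 32.83·49/60.49 ≈ 127.59, so AQI = 128.
Sub-indices: SO₂→62, CO→109, PM10→75, PM2.5→128. Ranked high→low: 128, 109, 75, 62. Second-highest sub-index = 109.

109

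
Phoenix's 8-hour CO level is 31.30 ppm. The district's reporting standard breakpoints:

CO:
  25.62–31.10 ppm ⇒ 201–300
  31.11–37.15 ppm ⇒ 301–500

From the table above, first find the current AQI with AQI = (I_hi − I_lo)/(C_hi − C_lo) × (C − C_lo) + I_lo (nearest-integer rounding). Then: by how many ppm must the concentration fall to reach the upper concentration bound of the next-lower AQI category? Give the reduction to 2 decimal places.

0.20

CO: 31.30 ∈ [31.11, 37.15] ↔ index [301, 500].
301 + (31.30−31.11)·(500−301)/(37.15−31.11) = 301 + 0.19·199/6.04 ≈ 307.26, so AQI = 307.
Current AQI 307 is in the Hazardous range (301–500). The next-lower category tops out at AQI 300, whose upper concentration bound is 31.10 ppm.
Reduction needed = 31.30 − 31.10 = 0.20 ppm.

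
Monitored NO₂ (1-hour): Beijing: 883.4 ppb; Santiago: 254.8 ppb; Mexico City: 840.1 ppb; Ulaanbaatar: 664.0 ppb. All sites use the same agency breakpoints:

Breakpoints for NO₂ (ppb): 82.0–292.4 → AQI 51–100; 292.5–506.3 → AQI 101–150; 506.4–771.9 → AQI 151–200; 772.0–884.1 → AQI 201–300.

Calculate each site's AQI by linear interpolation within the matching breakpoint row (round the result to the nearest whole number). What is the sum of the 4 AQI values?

831

Beijing 883.4: bracket 772.0–884.1 → index 201–300; slope 99/112.1, offset 111.4.
AQI = 201 + 99/112.1·111.4 ≈ 299.38 ⇒ 299.
Santiago: row 82.0–292.4 (AQI 51–100). (100−51)·(254.8−82.0)/(292.4−82.0) + 51 = 49·172.8/210.4 + 51 ≈ 91.24 → 91.
Mexico City: 840.1 ∈ [772.0, 884.1] ↔ index [201, 300].
201 + (840.1−772.0)·(300−201)/(884.1−772.0) = 201 + 68.1·99/112.1 ≈ 261.14, so AQI = 261.
Ulaanbaatar: 664.0 ∈ [506.4, 771.9] ↔ index [151, 200].
151 + (664.0−506.4)·(200−151)/(771.9−506.4) = 151 + 157.6·49/265.5 ≈ 180.09, so AQI = 180.
AQIs: Beijing=299, Santiago=91, Mexico City=261, Ulaanbaatar=180. Sum = 299 + 91 + 261 + 180 = 831.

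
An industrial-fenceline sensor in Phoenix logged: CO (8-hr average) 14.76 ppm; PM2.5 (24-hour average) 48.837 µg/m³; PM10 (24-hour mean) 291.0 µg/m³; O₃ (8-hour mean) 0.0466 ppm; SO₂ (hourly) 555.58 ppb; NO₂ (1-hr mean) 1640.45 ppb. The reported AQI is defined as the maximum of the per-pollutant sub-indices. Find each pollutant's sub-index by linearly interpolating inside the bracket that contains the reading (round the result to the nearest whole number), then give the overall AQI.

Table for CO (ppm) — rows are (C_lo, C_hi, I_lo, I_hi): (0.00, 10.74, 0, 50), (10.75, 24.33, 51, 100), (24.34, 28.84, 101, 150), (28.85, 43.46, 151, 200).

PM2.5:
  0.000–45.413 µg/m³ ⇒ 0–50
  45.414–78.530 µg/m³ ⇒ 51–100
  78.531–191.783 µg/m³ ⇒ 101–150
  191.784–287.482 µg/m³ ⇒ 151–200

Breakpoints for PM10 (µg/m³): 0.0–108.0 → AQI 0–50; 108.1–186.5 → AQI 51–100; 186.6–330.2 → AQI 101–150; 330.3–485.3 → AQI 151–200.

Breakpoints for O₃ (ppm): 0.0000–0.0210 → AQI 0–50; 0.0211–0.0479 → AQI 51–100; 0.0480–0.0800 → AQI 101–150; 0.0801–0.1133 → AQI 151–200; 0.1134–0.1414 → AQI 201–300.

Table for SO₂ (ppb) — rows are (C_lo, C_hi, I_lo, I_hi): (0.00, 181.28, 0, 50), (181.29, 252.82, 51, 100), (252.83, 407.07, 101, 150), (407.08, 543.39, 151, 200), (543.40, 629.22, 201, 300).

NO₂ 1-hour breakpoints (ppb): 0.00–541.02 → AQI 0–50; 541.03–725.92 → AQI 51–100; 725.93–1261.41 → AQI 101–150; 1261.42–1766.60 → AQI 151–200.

215

CO: 14.76 ∈ [10.75, 24.33] ↔ index [51, 100].
51 + (14.76−10.75)·(100−51)/(24.33−10.75) = 51 + 4.01·49/13.58 ≈ 65.47, so AQI = 65.
PM2.5 48.837: bracket 45.414–78.530 → index 51–100; slope 49/33.116, offset 3.423.
AQI = 51 + 49/33.116·3.423 ≈ 56.06 ⇒ 56.
PM10: 291.0 lies in 186.6–330.2, so I_lo=101, I_hi=150, C_lo=186.6, C_hi=330.2.
(150−101)/(330.2−186.6) × (291.0−186.6) + 101 = 49/143.6 × 104.4 + 101 ≈ 136.62 → 137.
O₃ 0.0466: bracket 0.0211–0.0479 → index 51–100; slope 49/0.0268, offset 0.0255.
AQI = 51 + 49/0.0268·0.0255 ≈ 97.62 ⇒ 98.
SO₂: 555.58 lies in 543.40–629.22, so I_lo=201, I_hi=300, C_lo=543.40, C_hi=629.22.
(300−201)/(629.22−543.40) × (555.58−543.40) + 201 = 99/85.82 × 12.18 + 201 ≈ 215.05 → 215.
NO₂ 1640.45: bracket 1261.42–1766.60 → index 151–200; slope 49/505.18, offset 379.03.
AQI = 151 + 49/505.18·379.03 ≈ 187.76 ⇒ 188.
Sub-indices: CO→65, PM2.5→56, PM10→137, O₃→98, SO₂→215, NO₂→188. Overall AQI = max = 215; dominant pollutant is SO₂.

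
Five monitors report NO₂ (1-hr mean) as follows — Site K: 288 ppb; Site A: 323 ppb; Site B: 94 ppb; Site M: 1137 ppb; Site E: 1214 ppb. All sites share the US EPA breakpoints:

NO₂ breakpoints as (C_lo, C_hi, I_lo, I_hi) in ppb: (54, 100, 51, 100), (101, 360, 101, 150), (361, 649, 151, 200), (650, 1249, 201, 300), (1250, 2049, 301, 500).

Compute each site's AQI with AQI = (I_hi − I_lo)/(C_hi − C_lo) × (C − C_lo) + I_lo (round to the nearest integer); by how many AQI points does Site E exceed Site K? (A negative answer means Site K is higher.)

Site K: 288 lies in 101–360, so I_lo=101, I_hi=150, C_lo=101, C_hi=360.
(150−101)/(360−101) × (288−101) + 101 = 49/259 × 187 + 101 ≈ 136.38 → 136.
Site A: 323 lies in 101–360, so I_lo=101, I_hi=150, C_lo=101, C_hi=360.
(150−101)/(360−101) × (323−101) + 101 = 49/259 × 222 + 101 ≈ 143.00 → 143.
Site B: 94 ∈ [54, 100] ↔ index [51, 100].
51 + (94−54)·(100−51)/(100−54) = 51 + 40·49/46 ≈ 93.61, so AQI = 94.
Site M: 1137 ∈ [650, 1249] ↔ index [201, 300].
201 + (1137−650)·(300−201)/(1249−650) = 201 + 487·99/599 ≈ 281.49, so AQI = 281.
Site E: 1214 ∈ [650, 1249] ↔ index [201, 300].
201 + (1214−650)·(300−201)/(1249−650) = 201 + 564·99/599 ≈ 294.22, so AQI = 294.
AQIs: Site K=136, Site A=143, Site B=94, Site M=281, Site E=294. Site E (294) − Site K (136) = 158.

158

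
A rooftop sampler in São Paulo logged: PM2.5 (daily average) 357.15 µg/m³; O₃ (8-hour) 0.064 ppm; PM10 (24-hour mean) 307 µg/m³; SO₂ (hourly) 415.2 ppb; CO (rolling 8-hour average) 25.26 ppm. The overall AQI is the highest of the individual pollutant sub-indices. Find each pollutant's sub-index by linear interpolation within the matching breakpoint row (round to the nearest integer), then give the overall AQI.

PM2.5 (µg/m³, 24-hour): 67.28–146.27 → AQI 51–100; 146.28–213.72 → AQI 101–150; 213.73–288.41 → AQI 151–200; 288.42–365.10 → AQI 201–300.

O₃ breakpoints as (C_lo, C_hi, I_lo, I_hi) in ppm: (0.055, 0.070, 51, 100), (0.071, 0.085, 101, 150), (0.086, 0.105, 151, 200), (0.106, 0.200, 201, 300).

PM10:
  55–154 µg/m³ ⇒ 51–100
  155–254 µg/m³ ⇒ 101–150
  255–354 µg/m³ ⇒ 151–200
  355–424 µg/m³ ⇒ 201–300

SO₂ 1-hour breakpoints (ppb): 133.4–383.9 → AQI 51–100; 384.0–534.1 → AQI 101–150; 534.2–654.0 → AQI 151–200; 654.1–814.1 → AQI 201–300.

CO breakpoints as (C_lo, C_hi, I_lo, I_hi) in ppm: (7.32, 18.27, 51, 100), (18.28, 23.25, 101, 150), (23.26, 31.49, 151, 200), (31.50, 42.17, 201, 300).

290

PM2.5: 357.15 lies in 288.42–365.10, so I_lo=201, I_hi=300, C_lo=288.42, C_hi=365.10.
(300−201)/(365.10−288.42) × (357.15−288.42) + 201 = 99/76.68 × 68.73 + 201 ≈ 289.74 → 290.
O₃: 0.064 ∈ [0.055, 0.070] ↔ index [51, 100].
51 + (0.064−0.055)·(100−51)/(0.070−0.055) = 51 + 0.009·49/0.015 ≈ 80.40, so AQI = 80.
PM10: 307 ∈ [255, 354] ↔ index [151, 200].
151 + (307−255)·(200−151)/(354−255) = 151 + 52·49/99 ≈ 176.74, so AQI = 177.
SO₂: 415.2 lies in 384.0–534.1, so I_lo=101, I_hi=150, C_lo=384.0, C_hi=534.1.
(150−101)/(534.1−384.0) × (415.2−384.0) + 101 = 49/150.1 × 31.2 + 101 ≈ 111.19 → 111.
CO: 25.26 lies in 23.26–31.49, so I_lo=151, I_hi=200, C_lo=23.26, C_hi=31.49.
(200−151)/(31.49−23.26) × (25.26−23.26) + 151 = 49/8.23 × 2.00 + 151 ≈ 162.91 → 163.
Sub-indices: PM2.5→290, O₃→80, PM10→177, SO₂→111, CO→163. Overall AQI = max = 290; dominant pollutant is PM2.5.
AQI 290: Very Unhealthy.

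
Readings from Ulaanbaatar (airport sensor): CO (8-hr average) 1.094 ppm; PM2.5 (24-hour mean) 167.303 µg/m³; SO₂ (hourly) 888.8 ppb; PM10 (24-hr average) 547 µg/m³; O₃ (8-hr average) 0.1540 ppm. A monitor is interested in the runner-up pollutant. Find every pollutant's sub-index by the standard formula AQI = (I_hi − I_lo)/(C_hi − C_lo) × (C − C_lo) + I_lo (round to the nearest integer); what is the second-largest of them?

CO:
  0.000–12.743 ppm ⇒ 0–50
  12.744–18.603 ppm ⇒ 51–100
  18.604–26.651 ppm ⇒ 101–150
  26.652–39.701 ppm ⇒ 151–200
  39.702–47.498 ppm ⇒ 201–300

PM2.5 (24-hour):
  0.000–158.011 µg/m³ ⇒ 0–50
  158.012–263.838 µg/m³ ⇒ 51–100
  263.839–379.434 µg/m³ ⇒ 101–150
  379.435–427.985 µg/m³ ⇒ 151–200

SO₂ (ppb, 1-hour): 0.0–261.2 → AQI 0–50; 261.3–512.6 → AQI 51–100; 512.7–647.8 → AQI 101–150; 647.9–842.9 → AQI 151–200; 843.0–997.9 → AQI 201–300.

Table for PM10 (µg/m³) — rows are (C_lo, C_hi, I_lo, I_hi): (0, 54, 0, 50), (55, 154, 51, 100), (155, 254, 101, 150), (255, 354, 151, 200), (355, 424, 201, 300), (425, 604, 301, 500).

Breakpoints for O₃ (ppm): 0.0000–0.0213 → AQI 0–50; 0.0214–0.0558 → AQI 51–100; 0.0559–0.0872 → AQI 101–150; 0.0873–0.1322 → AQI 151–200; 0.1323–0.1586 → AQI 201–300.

283

CO: 1.094 lies in 0.000–12.743, so I_lo=0, I_hi=50, C_lo=0.000, C_hi=12.743.
(50−0)/(12.743−0.000) × (1.094−0.000) + 0 = 50/12.743 × 1.094 + 0 ≈ 4.29 → 4.
PM2.5: 167.303 ∈ [158.012, 263.838] ↔ index [51, 100].
51 + (167.303−158.012)·(100−51)/(263.838−158.012) = 51 + 9.291·49/105.826 ≈ 55.30, so AQI = 55.
SO₂: row 843.0–997.9 (AQI 201–300). (300−201)·(888.8−843.0)/(997.9−843.0) + 201 = 99·45.8/154.9 + 201 ≈ 230.27 → 230.
PM10: 547 ∈ [425, 604] ↔ index [301, 500].
301 + (547−425)·(500−301)/(604−425) = 301 + 122·199/179 ≈ 436.63, so AQI = 437.
O₃: 0.1540 lies in 0.1323–0.1586, so I_lo=201, I_hi=300, C_lo=0.1323, C_hi=0.1586.
(300−201)/(0.1586−0.1323) × (0.1540−0.1323) + 201 = 99/0.0263 × 0.0217 + 201 ≈ 282.68 → 283.
Sub-indices: CO→4, PM2.5→55, SO₂→230, PM10→437, O₃→283. Ranked high→low: 437, 283, 230, 55, 4. Second-highest sub-index = 283.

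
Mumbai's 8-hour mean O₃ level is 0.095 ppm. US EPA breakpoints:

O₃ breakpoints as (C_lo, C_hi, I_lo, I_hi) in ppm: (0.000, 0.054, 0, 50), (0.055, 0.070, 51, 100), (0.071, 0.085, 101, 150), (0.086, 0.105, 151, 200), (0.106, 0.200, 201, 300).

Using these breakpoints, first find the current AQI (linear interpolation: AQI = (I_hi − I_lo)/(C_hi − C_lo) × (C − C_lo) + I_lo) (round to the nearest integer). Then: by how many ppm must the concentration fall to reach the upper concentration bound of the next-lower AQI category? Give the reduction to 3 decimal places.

O₃: 0.095 lies in 0.086–0.105, so I_lo=151, I_hi=200, C_lo=0.086, C_hi=0.105.
(200−151)/(0.105−0.086) × (0.095−0.086) + 151 = 49/0.019 × 0.009 + 151 ≈ 174.21 → 174.
Current AQI 174 is in the Unhealthy range (151–200). The next-lower category tops out at AQI 150, whose upper concentration bound is 0.085 ppm.
Reduction needed = 0.095 − 0.085 = 0.010 ppm.

0.010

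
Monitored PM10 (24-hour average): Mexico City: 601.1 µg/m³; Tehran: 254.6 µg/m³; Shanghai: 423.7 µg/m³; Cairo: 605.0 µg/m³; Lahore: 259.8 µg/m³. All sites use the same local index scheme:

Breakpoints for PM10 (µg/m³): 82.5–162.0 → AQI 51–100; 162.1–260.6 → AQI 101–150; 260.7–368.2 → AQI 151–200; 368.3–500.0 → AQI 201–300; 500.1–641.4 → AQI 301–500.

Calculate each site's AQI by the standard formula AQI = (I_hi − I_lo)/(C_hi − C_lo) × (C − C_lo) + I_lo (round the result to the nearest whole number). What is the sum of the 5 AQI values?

Mexico City: row 500.1–641.4 (AQI 301–500). (500−301)·(601.1−500.1)/(641.4−500.1) + 301 = 199·101.0/141.3 + 301 ≈ 443.24 → 443.
Tehran 254.6: bracket 162.1–260.6 → index 101–150; slope 49/98.5, offset 92.5.
AQI = 101 + 49/98.5·92.5 ≈ 147.02 ⇒ 147.
Shanghai 423.7: bracket 368.3–500.0 → index 201–300; slope 99/131.7, offset 55.4.
AQI = 201 + 99/131.7·55.4 ≈ 242.64 ⇒ 243.
Cairo: 605.0 lies in 500.1–641.4, so I_lo=301, I_hi=500, C_lo=500.1, C_hi=641.4.
(500−301)/(641.4−500.1) × (605.0−500.1) + 301 = 199/141.3 × 104.9 + 301 ≈ 448.74 → 449.
Lahore 259.8: bracket 162.1–260.6 → index 101–150; slope 49/98.5, offset 97.7.
AQI = 101 + 49/98.5·97.7 ≈ 149.60 ⇒ 150.
AQIs: Mexico City=443, Tehran=147, Shanghai=243, Cairo=449, Lahore=150. Sum = 443 + 147 + 243 + 449 + 150 = 1432.

1432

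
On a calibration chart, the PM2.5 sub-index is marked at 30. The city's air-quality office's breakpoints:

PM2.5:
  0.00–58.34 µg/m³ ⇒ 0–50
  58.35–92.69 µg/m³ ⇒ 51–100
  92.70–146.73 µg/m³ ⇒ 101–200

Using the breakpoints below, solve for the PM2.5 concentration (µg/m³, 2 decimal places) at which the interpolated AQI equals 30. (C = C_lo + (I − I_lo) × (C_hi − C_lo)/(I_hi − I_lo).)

35.00

AQI 30 lies in the 0–50 band, which corresponds to 0.00–58.34 µg/m³.
C = 0.00 + (30−0)×(58.34−0.00)/(50−0) = 0.00 + 30×58.34/50 ≈ 35.0040 µg/m³ → 35.00 µg/m³ to 2 dp.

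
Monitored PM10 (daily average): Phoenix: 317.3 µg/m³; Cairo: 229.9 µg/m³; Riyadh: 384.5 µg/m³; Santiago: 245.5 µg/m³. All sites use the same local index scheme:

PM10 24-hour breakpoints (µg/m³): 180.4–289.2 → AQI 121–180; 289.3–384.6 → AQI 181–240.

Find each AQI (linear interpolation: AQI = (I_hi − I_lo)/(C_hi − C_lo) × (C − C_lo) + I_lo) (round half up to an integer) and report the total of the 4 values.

742

Phoenix 317.3: bracket 289.3–384.6 → index 181–240; slope 59/95.3, offset 28.0.
AQI = 181 + 59/95.3·28.0 ≈ 198.33 ⇒ 198.
Cairo: 229.9 ∈ [180.4, 289.2] ↔ index [121, 180].
121 + (229.9−180.4)·(180−121)/(289.2−180.4) = 121 + 49.5·59/108.8 ≈ 147.84, so AQI = 148.
Riyadh: 384.5 lies in 289.3–384.6, so I_lo=181, I_hi=240, C_lo=289.3, C_hi=384.6.
(240−181)/(384.6−289.3) × (384.5−289.3) + 181 = 59/95.3 × 95.2 + 181 ≈ 239.94 → 240.
Santiago 245.5: bracket 180.4–289.2 → index 121–180; slope 59/108.8, offset 65.1.
AQI = 121 + 59/108.8·65.1 ≈ 156.30 ⇒ 156.
AQIs: Phoenix=198, Cairo=148, Riyadh=240, Santiago=156. Sum = 198 + 148 + 240 + 156 = 742.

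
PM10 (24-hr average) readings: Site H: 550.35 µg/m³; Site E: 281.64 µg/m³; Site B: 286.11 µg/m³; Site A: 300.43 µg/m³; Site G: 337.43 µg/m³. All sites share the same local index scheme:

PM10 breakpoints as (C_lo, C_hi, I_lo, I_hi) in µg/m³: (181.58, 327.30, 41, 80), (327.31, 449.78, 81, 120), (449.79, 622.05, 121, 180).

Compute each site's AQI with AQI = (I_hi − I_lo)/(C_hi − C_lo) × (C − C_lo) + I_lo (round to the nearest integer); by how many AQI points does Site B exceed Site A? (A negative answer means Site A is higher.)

-4

Site H: row 449.79–622.05 (AQI 121–180). (180−121)·(550.35−449.79)/(622.05−449.79) + 121 = 59·100.56/172.26 + 121 ≈ 155.44 → 155.
Site E: row 181.58–327.30 (AQI 41–80). (80−41)·(281.64−181.58)/(327.30−181.58) + 41 = 39·100.06/145.72 + 41 ≈ 67.78 → 68.
Site B 286.11: bracket 181.58–327.30 → index 41–80; slope 39/145.72, offset 104.53.
AQI = 41 + 39/145.72·104.53 ≈ 68.98 ⇒ 69.
Site A 300.43: bracket 181.58–327.30 → index 41–80; slope 39/145.72, offset 118.85.
AQI = 41 + 39/145.72·118.85 ≈ 72.81 ⇒ 73.
Site G: 337.43 lies in 327.31–449.78, so I_lo=81, I_hi=120, C_lo=327.31, C_hi=449.78.
(120−81)/(449.78−327.31) × (337.43−327.31) + 81 = 39/122.47 × 10.12 + 81 ≈ 84.22 → 84.
AQIs: Site H=155, Site E=68, Site B=69, Site A=73, Site G=84. Site B (69) − Site A (73) = -4.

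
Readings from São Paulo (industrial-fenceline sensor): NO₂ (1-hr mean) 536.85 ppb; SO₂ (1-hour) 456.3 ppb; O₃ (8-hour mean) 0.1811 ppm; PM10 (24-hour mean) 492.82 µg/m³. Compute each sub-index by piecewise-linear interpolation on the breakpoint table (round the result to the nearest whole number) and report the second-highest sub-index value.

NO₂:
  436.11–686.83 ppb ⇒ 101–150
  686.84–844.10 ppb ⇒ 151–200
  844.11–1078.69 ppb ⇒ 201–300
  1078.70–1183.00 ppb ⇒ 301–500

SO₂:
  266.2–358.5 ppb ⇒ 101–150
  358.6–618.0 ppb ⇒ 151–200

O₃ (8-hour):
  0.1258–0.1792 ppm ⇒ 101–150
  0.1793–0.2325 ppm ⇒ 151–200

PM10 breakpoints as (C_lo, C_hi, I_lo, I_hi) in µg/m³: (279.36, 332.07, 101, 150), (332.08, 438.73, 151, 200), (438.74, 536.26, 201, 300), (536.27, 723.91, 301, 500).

NO₂ 536.85: bracket 436.11–686.83 → index 101–150; slope 49/250.72, offset 100.74.
AQI = 101 + 49/250.72·100.74 ≈ 120.69 ⇒ 121.
SO₂ 456.3: bracket 358.6–618.0 → index 151–200; slope 49/259.4, offset 97.7.
AQI = 151 + 49/259.4·97.7 ≈ 169.46 ⇒ 169.
O₃: 0.1811 lies in 0.1793–0.2325, so I_lo=151, I_hi=200, C_lo=0.1793, C_hi=0.2325.
(200−151)/(0.2325−0.1793) × (0.1811−0.1793) + 151 = 49/0.0532 × 0.0018 + 151 ≈ 152.66 → 153.
PM10: 492.82 lies in 438.74–536.26, so I_lo=201, I_hi=300, C_lo=438.74, C_hi=536.26.
(300−201)/(536.26−438.74) × (492.82−438.74) + 201 = 99/97.52 × 54.08 + 201 ≈ 255.90 → 256.
Sub-indices: NO₂→121, SO₂→169, O₃→153, PM10→256. Ranked high→low: 256, 169, 153, 121. Second-highest sub-index = 169.

169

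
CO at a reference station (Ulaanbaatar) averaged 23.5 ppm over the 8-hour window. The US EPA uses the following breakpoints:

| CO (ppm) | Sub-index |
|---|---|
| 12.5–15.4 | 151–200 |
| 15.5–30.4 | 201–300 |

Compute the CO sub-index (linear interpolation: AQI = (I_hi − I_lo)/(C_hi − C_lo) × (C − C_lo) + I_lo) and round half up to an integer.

CO: row 15.5–30.4 (AQI 201–300). (300−201)·(23.5−15.5)/(30.4−15.5) + 201 = 99·8.0/14.9 + 201 ≈ 254.15 → 254.

254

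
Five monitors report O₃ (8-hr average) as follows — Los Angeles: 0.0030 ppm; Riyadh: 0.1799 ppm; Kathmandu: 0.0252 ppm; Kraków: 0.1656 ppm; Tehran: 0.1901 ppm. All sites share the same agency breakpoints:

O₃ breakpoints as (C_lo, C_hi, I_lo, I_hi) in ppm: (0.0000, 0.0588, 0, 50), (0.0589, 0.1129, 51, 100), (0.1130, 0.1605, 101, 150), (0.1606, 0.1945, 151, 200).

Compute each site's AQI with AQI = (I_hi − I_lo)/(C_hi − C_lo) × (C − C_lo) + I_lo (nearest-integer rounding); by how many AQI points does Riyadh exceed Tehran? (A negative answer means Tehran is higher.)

-15

Los Angeles: row 0.0000–0.0588 (AQI 0–50). (50−0)·(0.0030−0.0000)/(0.0588−0.0000) + 0 = 50·0.0030/0.0588 + 0 ≈ 2.55 → 3.
Riyadh: 0.1799 ∈ [0.1606, 0.1945] ↔ index [151, 200].
151 + (0.1799−0.1606)·(200−151)/(0.1945−0.1606) = 151 + 0.0193·49/0.0339 ≈ 178.90, so AQI = 179.
Kathmandu: 0.0252 lies in 0.0000–0.0588, so I_lo=0, I_hi=50, C_lo=0.0000, C_hi=0.0588.
(50−0)/(0.0588−0.0000) × (0.0252−0.0000) + 0 = 50/0.0588 × 0.0252 + 0 ≈ 21.43 → 21.
Kraków: row 0.1606–0.1945 (AQI 151–200). (200−151)·(0.1656−0.1606)/(0.1945−0.1606) + 151 = 49·0.0050/0.0339 + 151 ≈ 158.23 → 158.
Tehran 0.1901: bracket 0.1606–0.1945 → index 151–200; slope 49/0.0339, offset 0.0295.
AQI = 151 + 49/0.0339·0.0295 ≈ 193.64 ⇒ 194.
AQIs: Los Angeles=3, Riyadh=179, Kathmandu=21, Kraków=158, Tehran=194. Riyadh (179) − Tehran (194) = -15.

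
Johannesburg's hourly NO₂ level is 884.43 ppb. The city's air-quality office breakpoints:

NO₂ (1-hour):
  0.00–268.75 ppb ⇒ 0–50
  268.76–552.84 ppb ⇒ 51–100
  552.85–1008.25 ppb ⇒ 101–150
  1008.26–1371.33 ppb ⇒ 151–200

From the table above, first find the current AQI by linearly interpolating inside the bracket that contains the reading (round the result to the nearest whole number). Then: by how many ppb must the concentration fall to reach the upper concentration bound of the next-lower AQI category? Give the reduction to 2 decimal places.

331.59

NO₂: 884.43 lies in 552.85–1008.25, so I_lo=101, I_hi=150, C_lo=552.85, C_hi=1008.25.
(150−101)/(1008.25−552.85) × (884.43−552.85) + 101 = 49/455.40 × 331.58 + 101 ≈ 136.68 → 137.
Current AQI 137 is in the Unhealthy for Sensitive Groups range (101–150). The next-lower category tops out at AQI 100, whose upper concentration bound is 552.84 ppb.
Reduction needed = 884.43 − 552.84 = 331.59 ppb.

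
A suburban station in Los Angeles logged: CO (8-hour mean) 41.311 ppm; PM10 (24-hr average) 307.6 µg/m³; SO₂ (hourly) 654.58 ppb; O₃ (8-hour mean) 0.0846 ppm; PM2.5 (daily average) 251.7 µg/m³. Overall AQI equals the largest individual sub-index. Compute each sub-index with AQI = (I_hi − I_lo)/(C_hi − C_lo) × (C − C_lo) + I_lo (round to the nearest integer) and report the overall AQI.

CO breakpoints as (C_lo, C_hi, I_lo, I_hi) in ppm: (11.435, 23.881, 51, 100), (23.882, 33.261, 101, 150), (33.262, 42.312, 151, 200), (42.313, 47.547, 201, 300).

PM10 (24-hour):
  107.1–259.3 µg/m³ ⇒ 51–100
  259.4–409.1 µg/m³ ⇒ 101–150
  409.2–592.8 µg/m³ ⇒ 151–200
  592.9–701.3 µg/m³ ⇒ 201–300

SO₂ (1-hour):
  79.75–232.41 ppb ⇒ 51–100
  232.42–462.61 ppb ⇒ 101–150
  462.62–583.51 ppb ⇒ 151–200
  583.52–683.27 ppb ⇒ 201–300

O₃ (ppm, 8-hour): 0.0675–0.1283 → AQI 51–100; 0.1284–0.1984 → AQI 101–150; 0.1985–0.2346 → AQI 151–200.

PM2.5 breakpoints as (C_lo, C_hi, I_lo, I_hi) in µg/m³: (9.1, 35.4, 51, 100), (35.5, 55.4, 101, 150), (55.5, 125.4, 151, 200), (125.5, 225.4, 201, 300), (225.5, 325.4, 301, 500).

CO: 41.311 ∈ [33.262, 42.312] ↔ index [151, 200].
151 + (41.311−33.262)·(200−151)/(42.312−33.262) = 151 + 8.049·49/9.050 ≈ 194.58, so AQI = 195.
PM10: 307.6 lies in 259.4–409.1, so I_lo=101, I_hi=150, C_lo=259.4, C_hi=409.1.
(150−101)/(409.1−259.4) × (307.6−259.4) + 101 = 49/149.7 × 48.2 + 101 ≈ 116.78 → 117.
SO₂: row 583.52–683.27 (AQI 201–300). (300−201)·(654.58−583.52)/(683.27−583.52) + 201 = 99·71.06/99.75 + 201 ≈ 271.53 → 272.
O₃ 0.0846: bracket 0.0675–0.1283 → index 51–100; slope 49/0.0608, offset 0.0171.
AQI = 51 + 49/0.0608·0.0171 ≈ 64.78 ⇒ 65.
PM2.5: row 225.5–325.4 (AQI 301–500). (500−301)·(251.7−225.5)/(325.4−225.5) + 301 = 199·26.2/99.9 + 301 ≈ 353.19 → 353.
Sub-indices: CO→195, PM10→117, SO₂→272, O₃→65, PM2.5→353. Overall AQI = max = 353; dominant pollutant is PM2.5.

353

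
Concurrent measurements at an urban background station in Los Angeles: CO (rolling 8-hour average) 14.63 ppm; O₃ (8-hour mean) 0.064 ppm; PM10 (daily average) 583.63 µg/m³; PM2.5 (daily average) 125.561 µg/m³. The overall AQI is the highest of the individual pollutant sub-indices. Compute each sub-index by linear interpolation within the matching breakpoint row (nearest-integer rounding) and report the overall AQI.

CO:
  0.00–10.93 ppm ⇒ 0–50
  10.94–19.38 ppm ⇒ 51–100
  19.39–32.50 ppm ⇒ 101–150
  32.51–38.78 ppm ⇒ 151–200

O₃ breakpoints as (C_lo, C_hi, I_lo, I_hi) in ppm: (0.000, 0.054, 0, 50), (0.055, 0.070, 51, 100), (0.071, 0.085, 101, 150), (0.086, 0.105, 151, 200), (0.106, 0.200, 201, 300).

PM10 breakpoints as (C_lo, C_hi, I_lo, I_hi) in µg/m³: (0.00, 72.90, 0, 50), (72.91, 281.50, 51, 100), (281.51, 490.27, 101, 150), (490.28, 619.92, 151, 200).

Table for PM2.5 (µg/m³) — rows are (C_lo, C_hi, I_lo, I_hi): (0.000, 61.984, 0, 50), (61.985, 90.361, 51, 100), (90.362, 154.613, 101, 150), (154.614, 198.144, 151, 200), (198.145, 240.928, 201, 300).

186

CO: 14.63 lies in 10.94–19.38, so I_lo=51, I_hi=100, C_lo=10.94, C_hi=19.38.
(100−51)/(19.38−10.94) × (14.63−10.94) + 51 = 49/8.44 × 3.69 + 51 ≈ 72.42 → 72.
O₃ 0.064: bracket 0.055–0.070 → index 51–100; slope 49/0.015, offset 0.009.
AQI = 51 + 49/0.015·0.009 ≈ 80.40 ⇒ 80.
PM10 583.63: bracket 490.28–619.92 → index 151–200; slope 49/129.64, offset 93.35.
AQI = 151 + 49/129.64·93.35 ≈ 186.28 ⇒ 186.
PM2.5: 125.561 lies in 90.362–154.613, so I_lo=101, I_hi=150, C_lo=90.362, C_hi=154.613.
(150−101)/(154.613−90.362) × (125.561−90.362) + 101 = 49/64.251 × 35.199 + 101 ≈ 127.84 → 128.
Sub-indices: CO→72, O₃→80, PM10→186, PM2.5→128. Overall AQI = max = 186; dominant pollutant is PM10.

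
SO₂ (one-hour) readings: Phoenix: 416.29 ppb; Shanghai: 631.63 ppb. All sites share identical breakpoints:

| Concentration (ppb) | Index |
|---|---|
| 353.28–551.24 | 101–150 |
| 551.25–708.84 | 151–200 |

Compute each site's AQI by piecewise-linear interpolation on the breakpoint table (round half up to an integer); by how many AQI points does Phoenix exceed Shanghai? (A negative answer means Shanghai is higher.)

-59

Phoenix: row 353.28–551.24 (AQI 101–150). (150−101)·(416.29−353.28)/(551.24−353.28) + 101 = 49·63.01/197.96 + 101 ≈ 116.60 → 117.
Shanghai: 631.63 ∈ [551.25, 708.84] ↔ index [151, 200].
151 + (631.63−551.25)·(200−151)/(708.84−551.25) = 151 + 80.38·49/157.59 ≈ 175.99, so AQI = 176.
AQIs: Phoenix=117, Shanghai=176. Phoenix (117) − Shanghai (176) = -59.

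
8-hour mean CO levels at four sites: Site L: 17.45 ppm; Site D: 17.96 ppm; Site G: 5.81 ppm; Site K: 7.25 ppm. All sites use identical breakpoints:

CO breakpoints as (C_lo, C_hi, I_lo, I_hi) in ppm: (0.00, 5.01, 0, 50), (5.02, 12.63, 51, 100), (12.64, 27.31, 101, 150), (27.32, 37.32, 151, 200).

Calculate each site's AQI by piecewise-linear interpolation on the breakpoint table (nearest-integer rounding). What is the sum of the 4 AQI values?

Site L: row 12.64–27.31 (AQI 101–150). (150−101)·(17.45−12.64)/(27.31−12.64) + 101 = 49·4.81/14.67 + 101 ≈ 117.07 → 117.
Site D: 17.96 ∈ [12.64, 27.31] ↔ index [101, 150].
101 + (17.96−12.64)·(150−101)/(27.31−12.64) = 101 + 5.32·49/14.67 ≈ 118.77, so AQI = 119.
Site G: 5.81 lies in 5.02–12.63, so I_lo=51, I_hi=100, C_lo=5.02, C_hi=12.63.
(100−51)/(12.63−5.02) × (5.81−5.02) + 51 = 49/7.61 × 0.79 + 51 ≈ 56.09 → 56.
Site K: 7.25 lies in 5.02–12.63, so I_lo=51, I_hi=100, C_lo=5.02, C_hi=12.63.
(100−51)/(12.63−5.02) × (7.25−5.02) + 51 = 49/7.61 × 2.23 + 51 ≈ 65.36 → 65.
AQIs: Site L=117, Site D=119, Site G=56, Site K=65. Sum = 117 + 119 + 56 + 65 = 357.

357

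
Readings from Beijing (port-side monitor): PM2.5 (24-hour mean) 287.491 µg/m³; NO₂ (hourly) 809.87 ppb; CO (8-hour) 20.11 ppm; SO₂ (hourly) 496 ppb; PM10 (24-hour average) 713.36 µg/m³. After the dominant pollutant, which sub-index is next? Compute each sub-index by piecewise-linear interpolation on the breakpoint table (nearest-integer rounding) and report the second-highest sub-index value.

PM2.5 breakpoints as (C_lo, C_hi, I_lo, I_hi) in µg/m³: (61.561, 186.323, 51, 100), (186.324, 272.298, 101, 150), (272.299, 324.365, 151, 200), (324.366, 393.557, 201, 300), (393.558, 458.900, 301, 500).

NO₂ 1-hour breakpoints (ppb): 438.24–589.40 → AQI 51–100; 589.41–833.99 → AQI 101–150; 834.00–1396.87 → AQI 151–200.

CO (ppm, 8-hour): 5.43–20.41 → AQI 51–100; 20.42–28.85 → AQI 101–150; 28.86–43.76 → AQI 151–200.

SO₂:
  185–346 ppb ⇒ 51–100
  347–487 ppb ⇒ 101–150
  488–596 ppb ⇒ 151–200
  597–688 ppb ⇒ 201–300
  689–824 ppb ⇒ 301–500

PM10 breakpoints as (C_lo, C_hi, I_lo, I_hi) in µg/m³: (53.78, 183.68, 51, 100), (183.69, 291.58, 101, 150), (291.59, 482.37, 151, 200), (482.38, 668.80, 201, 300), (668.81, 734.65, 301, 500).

165

PM2.5: 287.491 ∈ [272.299, 324.365] ↔ index [151, 200].
151 + (287.491−272.299)·(200−151)/(324.365−272.299) = 151 + 15.192·49/52.066 ≈ 165.30, so AQI = 165.
NO₂: 809.87 lies in 589.41–833.99, so I_lo=101, I_hi=150, C_lo=589.41, C_hi=833.99.
(150−101)/(833.99−589.41) × (809.87−589.41) + 101 = 49/244.58 × 220.46 + 101 ≈ 145.17 → 145.
CO: 20.11 ∈ [5.43, 20.41] ↔ index [51, 100].
51 + (20.11−5.43)·(100−51)/(20.41−5.43) = 51 + 14.68·49/14.98 ≈ 99.02, so AQI = 99.
SO₂: 496 lies in 488–596, so I_lo=151, I_hi=200, C_lo=488, C_hi=596.
(200−151)/(596−488) × (496−488) + 151 = 49/108 × 8 + 151 ≈ 154.63 → 155.
PM10: 713.36 lies in 668.81–734.65, so I_lo=301, I_hi=500, C_lo=668.81, C_hi=734.65.
(500−301)/(734.65−668.81) × (713.36−668.81) + 301 = 199/65.84 × 44.55 + 301 ≈ 435.65 → 436.
Sub-indices: PM2.5→165, NO₂→145, CO→99, SO₂→155, PM10→436. Ranked high→low: 436, 165, 155, 145, 99. Second-highest sub-index = 165.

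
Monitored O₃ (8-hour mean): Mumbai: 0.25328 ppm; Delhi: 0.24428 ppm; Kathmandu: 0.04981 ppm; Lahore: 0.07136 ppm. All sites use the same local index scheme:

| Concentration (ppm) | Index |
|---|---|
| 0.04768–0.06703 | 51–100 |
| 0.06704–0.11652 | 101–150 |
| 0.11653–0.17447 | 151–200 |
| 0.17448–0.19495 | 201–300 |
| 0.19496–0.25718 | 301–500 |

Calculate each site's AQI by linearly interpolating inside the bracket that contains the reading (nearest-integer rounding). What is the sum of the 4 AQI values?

1108

Mumbai: 0.25328 ∈ [0.19496, 0.25718] ↔ index [301, 500].
301 + (0.25328−0.19496)·(500−301)/(0.25718−0.19496) = 301 + 0.05832·199/0.06222 ≈ 487.53, so AQI = 488.
Delhi: row 0.19496–0.25718 (AQI 301–500). (500−301)·(0.24428−0.19496)/(0.25718−0.19496) + 301 = 199·0.04932/0.06222 + 301 ≈ 458.74 → 459.
Kathmandu 0.04981: bracket 0.04768–0.06703 → index 51–100; slope 49/0.01935, offset 0.00213.
AQI = 51 + 49/0.01935·0.00213 ≈ 56.39 ⇒ 56.
Lahore: 0.07136 lies in 0.06704–0.11652, so I_lo=101, I_hi=150, C_lo=0.06704, C_hi=0.11652.
(150−101)/(0.11652−0.06704) × (0.07136−0.06704) + 101 = 49/0.04948 × 0.00432 + 101 ≈ 105.28 → 105.
AQIs: Mumbai=488, Delhi=459, Kathmandu=56, Lahore=105. Sum = 488 + 459 + 56 + 105 = 1108.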